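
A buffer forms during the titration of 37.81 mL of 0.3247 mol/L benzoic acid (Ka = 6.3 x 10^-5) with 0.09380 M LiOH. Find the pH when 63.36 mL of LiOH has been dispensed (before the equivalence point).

Initial n(C6H5COOH) = 0.3247 x 0.03781 = 0.01228 mol.
n(LiOH) added = 0.09380 x 0.06336 = 0.005943 mol, converting that many moles of C6H5COOH to C6H5COO-.
Remaining n(C6H5COOH) = 0.006334 mol; n(C6H5COO-) = 0.005943 mol.
By Henderson-Hasselbalch, pH = pKa + log([A^-]/[HA]) = 4.20 + log(0.005943/0.006334) = 4.20 + (-0.03) = 4.17.

4.17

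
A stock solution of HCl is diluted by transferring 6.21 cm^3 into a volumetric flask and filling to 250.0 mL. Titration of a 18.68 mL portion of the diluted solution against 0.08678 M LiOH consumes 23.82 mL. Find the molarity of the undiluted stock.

n(LiOH) = 0.08678 x 0.02382 = 0.002067 mol.
n(HCl) in the aliquot = 0.002067 mol.
[diluted HCl] = 0.002067 / 0.01868 = 0.1107 M.
Dilution factor = 250.0/6.210 = 40.26, so [stock] = 0.1107 x 40.26 = 4.45 M.

4.45 M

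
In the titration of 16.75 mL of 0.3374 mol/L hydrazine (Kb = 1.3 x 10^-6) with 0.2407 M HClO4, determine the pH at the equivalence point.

n(N2H4) = 0.3374 x 0.01675 = 0.005651 mol; V(HClO4) at equivalence = 0.005651/0.2407 = 0.02348 L.
At equivalence the base is fully converted to N2H5+; total volume = 0.04023 L, so [N2H5+] = 0.005651/0.04023 = 0.1405 M.
Ka(N2H5+) = Kw/Kb = 1.0e-14 / 1.3 x 10^-6 = 7.69e-9.
[H^+] = sqrt(Ka x [N2H5+]) = sqrt(7.69e-9 x 0.1405) = 3.29e-5 M.
pH = -log(3.29e-5) = 4.48.

4.48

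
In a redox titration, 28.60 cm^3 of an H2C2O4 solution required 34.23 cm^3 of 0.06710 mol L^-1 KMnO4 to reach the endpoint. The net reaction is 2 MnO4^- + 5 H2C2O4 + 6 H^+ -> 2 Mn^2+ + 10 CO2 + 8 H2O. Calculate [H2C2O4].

0.201 M

n(KMnO4) = 0.06710 x 0.03423 = 0.002297 mol.
From the balanced equation, 2 mol KMnO4 reacts with 5 mol H2C2O4, so n(H2C2O4) = 0.002297 x 5/2 = 0.005742 mol.
[H2C2O4] = 0.005742 / 0.02860 L = 0.201 M.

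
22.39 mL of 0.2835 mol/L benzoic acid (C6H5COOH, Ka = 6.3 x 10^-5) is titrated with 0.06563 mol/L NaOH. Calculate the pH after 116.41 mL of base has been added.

n(acid) = 0.2835 x 0.02239 = 0.006348 mol; n(NaOH) added = 0.06563 x 0.1164 = 0.007640 mol.
Base is in excess by 0.007640 - 0.006348 = 0.001292 mol in a total volume of 0.1388 L.
[OH^-] = 0.001292/0.1388 = 0.009311 M, so pOH = 2.03 and pH = 14.00 - 2.03 = 11.97.

11.97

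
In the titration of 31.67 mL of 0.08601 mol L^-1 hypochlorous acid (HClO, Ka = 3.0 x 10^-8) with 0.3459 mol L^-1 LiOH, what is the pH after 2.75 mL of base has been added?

7.25

Initial n(HClO) = 0.08601 x 0.03167 = 0.002724 mol.
n(LiOH) added = 0.3459 x 0.002750 = 0.0009512 mol, converting that many moles of HClO to ClO-.
Remaining n(HClO) = 0.001773 mol; n(ClO-) = 0.0009512 mol.
By Henderson-Hasselbalch, pH = pKa + log([A^-]/[HA]) = 7.52 + log(0.0009512/0.001773) = 7.52 + (-0.27) = 7.25.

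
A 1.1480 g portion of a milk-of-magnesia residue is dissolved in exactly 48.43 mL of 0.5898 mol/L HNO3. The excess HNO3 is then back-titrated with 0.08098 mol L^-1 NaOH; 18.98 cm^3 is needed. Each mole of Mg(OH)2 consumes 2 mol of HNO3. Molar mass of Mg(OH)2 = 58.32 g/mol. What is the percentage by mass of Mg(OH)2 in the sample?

Total n(HNO3) added = 0.5898 x 0.04843 = 0.02856 mol.
n(NaOH) used = 0.08098 x 0.01898 = 0.001537 mol, which equals the excess n(HNO3).
So n(HNO3) consumed by the sample = 0.02856 - 0.001537 = 0.02703 mol.
n(Mg(OH)2) = 0.02703 / 2 = 0.01351 mol.
mass Mg(OH)2 = 0.01351 x 58.32 = 0.7881 g, so %Mg(OH)2 = 0.7881/1.1480 x 100 = 68.7%.

68.7%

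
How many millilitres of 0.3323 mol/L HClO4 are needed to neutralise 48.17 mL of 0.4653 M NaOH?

67.4 mL

n(NaOH) = 0.4653 mol/L x 0.04817 L = 0.02241 mol.
At equivalence n(HClO4) = n(NaOH) = 0.02241 mol.
V(HClO4) = 0.02241 / 0.3323 = 0.06745 L = 67.4 mL.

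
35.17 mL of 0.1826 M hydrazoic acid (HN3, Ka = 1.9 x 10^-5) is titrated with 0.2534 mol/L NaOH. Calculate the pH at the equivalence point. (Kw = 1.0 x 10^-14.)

n(HN3) = 0.1826 x 0.03517 = 0.006422 mol; V(NaOH) at equivalence = 0.006422/0.2534 = 0.02534 L.
At equivalence all the acid is converted to N3-; total volume = 0.03517 + 0.02534 = 0.06051 L, so [N3-] = 0.006422/0.06051 = 0.1061 M.
Kb = Kw/Ka = 1.0e-14 / 1.9 x 10^-5 = 5.26e-10.
[OH^-] = sqrt(Kb x [N3-]) = sqrt(5.26e-10 x 0.1061) = 7.47e-6 M.
pOH = 5.13, so pH = 14.00 - 5.13 = 8.87.

8.87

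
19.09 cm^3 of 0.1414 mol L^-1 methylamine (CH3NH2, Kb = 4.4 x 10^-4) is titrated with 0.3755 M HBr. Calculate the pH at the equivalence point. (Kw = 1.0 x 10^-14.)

n(CH3NH2) = 0.1414 x 0.01909 = 0.002699 mol; V(HBr) at equivalence = 0.002699/0.3755 = 0.007189 L.
At equivalence the base is fully converted to CH3NH3+; total volume = 0.02628 L, so [CH3NH3+] = 0.002699/0.02628 = 0.1027 M.
Ka(CH3NH3+) = Kw/Kb = 1.0e-14 / 4.4 x 10^-4 = 2.27e-11.
[H^+] = sqrt(Ka x [CH3NH3+]) = sqrt(2.27e-11 x 0.1027) = 1.53e-6 M.
pH = -log(1.53e-6) = 5.82.

5.82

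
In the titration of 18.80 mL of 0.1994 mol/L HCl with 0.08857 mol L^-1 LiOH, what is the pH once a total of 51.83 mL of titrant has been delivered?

n(acid) = 0.1994 x 0.01880 = 0.003749 mol; n(LiOH) added = 0.08857 x 0.05183 = 0.004591 mol.
Base is in excess by 0.004591 - 0.003749 = 0.0008419 mol in a total volume of 0.07063 L.
[OH^-] = 0.0008419/0.07063 = 0.01192 M, so pOH = 1.92 and pH = 14.00 - 1.92 = 12.08.

12.08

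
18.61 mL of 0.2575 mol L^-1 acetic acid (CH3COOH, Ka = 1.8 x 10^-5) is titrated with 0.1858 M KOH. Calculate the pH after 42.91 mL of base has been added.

12.71

n(acid) = 0.2575 x 0.01861 = 0.004792 mol; n(KOH) added = 0.1858 x 0.04291 = 0.007973 mol.
Base is in excess by 0.007973 - 0.004792 = 0.003181 mol in a total volume of 0.06152 L.
[OH^-] = 0.003181/0.06152 = 0.05170 M, so pOH = 1.29 and pH = 14.00 - 1.29 = 12.71.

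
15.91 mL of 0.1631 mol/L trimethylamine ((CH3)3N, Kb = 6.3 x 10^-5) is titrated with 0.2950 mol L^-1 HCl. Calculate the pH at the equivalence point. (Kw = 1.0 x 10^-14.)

n((CH3)3N) = 0.1631 x 0.01591 = 0.002595 mol; V(HCl) at equivalence = 0.002595/0.2950 = 0.008796 L.
At equivalence the base is fully converted to (CH3)3NH+; total volume = 0.02471 L, so [(CH3)3NH+] = 0.002595/0.02471 = 0.1050 M.
Ka((CH3)3NH+) = Kw/Kb = 1.0e-14 / 6.3 x 10^-5 = 1.59e-10.
[H^+] = sqrt(Ka x [(CH3)3NH+]) = sqrt(1.59e-10 x 0.1050) = 4.08e-6 M.
pH = -log(4.08e-6) = 5.39.

5.39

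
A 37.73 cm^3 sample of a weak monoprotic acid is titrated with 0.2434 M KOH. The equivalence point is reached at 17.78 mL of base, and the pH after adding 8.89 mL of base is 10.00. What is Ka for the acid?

1.0 x 10^-10

8.89 mL is half of the equivalence volume, so this is the half-equivalence point where [HA] = [A^-].
At half-equivalence pH = pKa, so pKa = 10.00.
Ka = 10^(-10.00) = 1.0 x 10^-10.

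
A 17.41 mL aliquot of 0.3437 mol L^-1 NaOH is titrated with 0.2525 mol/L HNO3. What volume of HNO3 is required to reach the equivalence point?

23.7 mL

n(NaOH) = 0.3437 mol/L x 0.01741 L = 0.005984 mol.
At equivalence n(HNO3) = n(NaOH) = 0.005984 mol.
V(HNO3) = 0.005984 / 0.2525 = 0.02370 L = 23.7 mL.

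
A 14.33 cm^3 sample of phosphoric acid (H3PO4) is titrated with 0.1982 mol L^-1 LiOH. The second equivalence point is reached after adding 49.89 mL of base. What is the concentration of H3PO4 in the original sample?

n(LiOH) = 0.1982 x 0.04989 = 0.009888 mol.
At the second equivalence point, 2 mol OH^- react per mol H3PO4, so n(H3PO4) = 0.009888 / 2 = 0.004944 mol.
[H3PO4] = 0.004944 / 0.01433 L = 0.345 M.

0.345 M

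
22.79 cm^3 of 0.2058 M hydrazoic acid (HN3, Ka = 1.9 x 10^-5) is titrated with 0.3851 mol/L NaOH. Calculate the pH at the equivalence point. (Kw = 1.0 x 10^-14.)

n(HN3) = 0.2058 x 0.02279 = 0.004690 mol; V(NaOH) at equivalence = 0.004690/0.3851 = 0.01218 L.
At equivalence all the acid is converted to N3-; total volume = 0.02279 + 0.01218 = 0.03497 L, so [N3-] = 0.004690/0.03497 = 0.1341 M.
Kb = Kw/Ka = 1.0e-14 / 1.9 x 10^-5 = 5.26e-10.
[OH^-] = sqrt(Kb x [N3-]) = sqrt(5.26e-10 x 0.1341) = 8.40e-6 M.
pOH = 5.08, so pH = 14.00 - 5.08 = 8.92.

8.92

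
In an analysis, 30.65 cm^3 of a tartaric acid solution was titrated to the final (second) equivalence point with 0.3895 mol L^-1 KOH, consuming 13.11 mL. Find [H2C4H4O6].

0.0833 M

n(KOH) = 0.3895 x 0.01311 = 0.005106 mol.
At the final (second) equivalence point, 2 mol OH^- react per mol H2C4H4O6, so n(H2C4H4O6) = 0.005106 / 2 = 0.002553 mol.
[H2C4H4O6] = 0.002553 / 0.03065 L = 0.0833 M.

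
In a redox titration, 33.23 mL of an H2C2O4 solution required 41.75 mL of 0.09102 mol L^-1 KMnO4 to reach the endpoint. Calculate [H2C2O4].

0.286 M

n(KMnO4) = 0.09102 x 0.04175 = 0.003800 mol.
From the balanced equation, 2 mol KMnO4 reacts with 5 mol H2C2O4, so n(H2C2O4) = 0.003800 x 5/2 = 0.009500 mol.
[H2C2O4] = 0.009500 / 0.03323 L = 0.286 M.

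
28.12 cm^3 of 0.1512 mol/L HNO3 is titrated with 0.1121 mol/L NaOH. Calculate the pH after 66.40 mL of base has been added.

12.53

n(acid) = 0.1512 x 0.02812 = 0.004252 mol; n(NaOH) added = 0.1121 x 0.06640 = 0.007443 mol.
Base is in excess by 0.007443 - 0.004252 = 0.003192 mol in a total volume of 0.09452 L.
[OH^-] = 0.003192/0.09452 = 0.03377 M, so pOH = 1.47 and pH = 14.00 - 1.47 = 12.53.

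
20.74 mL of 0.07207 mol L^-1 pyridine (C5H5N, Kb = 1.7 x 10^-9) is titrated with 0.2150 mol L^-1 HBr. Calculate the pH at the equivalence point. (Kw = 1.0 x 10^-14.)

n(C5H5N) = 0.07207 x 0.02074 = 0.001495 mol; V(HBr) at equivalence = 0.001495/0.2150 = 0.006952 L.
At equivalence the base is fully converted to C5H5NH+; total volume = 0.02769 L, so [C5H5NH+] = 0.001495/0.02769 = 0.05398 M.
Ka(C5H5NH+) = Kw/Kb = 1.0e-14 / 1.7 x 10^-9 = 5.88e-6.
[H^+] = sqrt(Ka x [C5H5NH+]) = sqrt(5.88e-6 x 0.05398) = 0.000563 M.
pH = -log(0.000563) = 3.25.

3.25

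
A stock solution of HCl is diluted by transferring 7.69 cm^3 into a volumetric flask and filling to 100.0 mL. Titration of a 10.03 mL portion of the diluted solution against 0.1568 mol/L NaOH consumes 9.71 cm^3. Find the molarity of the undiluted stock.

n(NaOH) = 0.1568 x 0.009710 = 0.001523 mol.
n(HCl) in the aliquot = 0.001523 mol.
[diluted HCl] = 0.001523 / 0.01003 = 0.1518 M.
Dilution factor = 100.0/7.690 = 13.00, so [stock] = 0.1518 x 13.00 = 1.97 M.

1.97 M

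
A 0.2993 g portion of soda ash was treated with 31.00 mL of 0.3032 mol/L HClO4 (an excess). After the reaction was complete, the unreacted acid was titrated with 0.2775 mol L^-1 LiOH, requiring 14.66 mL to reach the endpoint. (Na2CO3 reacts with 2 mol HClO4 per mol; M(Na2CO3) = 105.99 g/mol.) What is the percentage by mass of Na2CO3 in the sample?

Total n(HClO4) added = 0.3032 x 0.03100 = 0.009399 mol.
n(LiOH) used = 0.2775 x 0.01466 = 0.004068 mol, which equals the excess n(HClO4).
So n(HClO4) consumed by the sample = 0.009399 - 0.004068 = 0.005331 mol.
n(Na2CO3) = 0.005331 / 2 = 0.002666 mol.
mass Na2CO3 = 0.002666 x 105.99 = 0.2825 g, so %Na2CO3 = 0.2825/0.2993 x 100 = 94.4%.

94.4%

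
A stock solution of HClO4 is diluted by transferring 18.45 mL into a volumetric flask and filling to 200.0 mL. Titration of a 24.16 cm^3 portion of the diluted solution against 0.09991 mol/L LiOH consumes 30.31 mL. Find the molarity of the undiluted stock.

n(LiOH) = 0.09991 x 0.03031 = 0.003028 mol.
n(HClO4) in the aliquot = 0.003028 mol.
[diluted HClO4] = 0.003028 / 0.02416 = 0.1253 M.
Dilution factor = 200.0/18.45 = 10.84, so [stock] = 0.1253 x 10.84 = 1.36 M.

1.36 M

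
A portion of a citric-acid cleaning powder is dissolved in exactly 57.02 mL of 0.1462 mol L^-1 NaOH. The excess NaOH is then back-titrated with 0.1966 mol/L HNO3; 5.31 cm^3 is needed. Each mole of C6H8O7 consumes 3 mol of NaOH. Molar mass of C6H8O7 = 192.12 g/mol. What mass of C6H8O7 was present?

0.467 g

Total n(NaOH) added = 0.1462 x 0.05702 = 0.008336 mol.
n(HNO3) used = 0.1966 x 0.005310 = 0.001044 mol, which equals the excess n(NaOH).
So n(NaOH) consumed by the sample = 0.008336 - 0.001044 = 0.007292 mol.
n(C6H8O7) = 0.007292 / 3 = 0.002431 mol.
mass = 0.002431 mol x 192.12 g/mol = 0.467 g.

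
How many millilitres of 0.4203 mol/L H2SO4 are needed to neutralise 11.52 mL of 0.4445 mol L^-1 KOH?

6.09 mL

n(KOH) = 0.4445 mol/L x 0.01152 L = 0.005121 mol.
The neutralisation is 2 KOH : 1 H2SO4, so n(H2SO4) = 0.005121 x 1/2 = 0.002560 mol.
V(H2SO4) = 0.002560 / 0.4203 = 0.006092 L = 6.09 mL.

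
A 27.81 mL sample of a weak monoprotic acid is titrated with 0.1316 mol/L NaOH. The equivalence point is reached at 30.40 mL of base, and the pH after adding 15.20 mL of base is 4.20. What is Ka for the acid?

15.20 mL is half of the equivalence volume, so this is the half-equivalence point where [HA] = [A^-].
At half-equivalence pH = pKa, so pKa = 4.20.
Ka = 10^(-4.20) = 6.3 x 10^-5.

6.3 x 10^-5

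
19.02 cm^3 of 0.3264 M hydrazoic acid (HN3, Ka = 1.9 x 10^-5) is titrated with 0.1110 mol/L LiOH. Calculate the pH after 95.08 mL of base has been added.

n(acid) = 0.3264 x 0.01902 = 0.006208 mol; n(LiOH) added = 0.1110 x 0.09508 = 0.01055 mol.
Base is in excess by 0.01055 - 0.006208 = 0.004346 mol in a total volume of 0.1141 L.
[OH^-] = 0.004346/0.1141 = 0.03809 M, so pOH = 1.42 and pH = 14.00 - 1.42 = 12.58.

12.58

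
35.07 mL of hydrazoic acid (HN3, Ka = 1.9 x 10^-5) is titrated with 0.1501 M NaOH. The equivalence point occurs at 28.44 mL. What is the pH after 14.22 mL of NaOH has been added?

14.22 mL is exactly half the equivalence volume (28.44/2), i.e. the half-equivalence point.
There, n(HA) = n(A^-), so pH = pKa = -log(1.9 x 10^-5) = 4.72.

4.72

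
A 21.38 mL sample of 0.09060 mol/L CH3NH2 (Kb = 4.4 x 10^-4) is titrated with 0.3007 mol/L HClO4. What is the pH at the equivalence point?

n(CH3NH2) = 0.09060 x 0.02138 = 0.001937 mol; V(HClO4) at equivalence = 0.001937/0.3007 = 0.006442 L.
At equivalence the base is fully converted to CH3NH3+; total volume = 0.02782 L, so [CH3NH3+] = 0.001937/0.02782 = 0.06962 M.
Ka(CH3NH3+) = Kw/Kb = 1.0e-14 / 4.4 x 10^-4 = 2.27e-11.
[H^+] = sqrt(Ka x [CH3NH3+]) = sqrt(2.27e-11 x 0.06962) = 1.26e-6 M.
pH = -log(1.26e-6) = 5.90.

5.90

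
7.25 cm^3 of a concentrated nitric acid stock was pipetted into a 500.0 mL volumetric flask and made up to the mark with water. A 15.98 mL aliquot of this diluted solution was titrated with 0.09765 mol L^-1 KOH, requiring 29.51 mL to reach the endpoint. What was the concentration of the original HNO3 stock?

n(KOH) = 0.09765 x 0.02951 = 0.002882 mol.
n(HNO3) in the aliquot = 0.002882 mol.
[diluted HNO3] = 0.002882 / 0.01598 = 0.1803 M.
Dilution factor = 500.0/7.250 = 68.97, so [stock] = 0.1803 x 68.97 = 12.4 M.

12.4 M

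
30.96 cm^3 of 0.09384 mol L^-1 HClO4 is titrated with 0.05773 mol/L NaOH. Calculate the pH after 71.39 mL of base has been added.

n(acid) = 0.09384 x 0.03096 = 0.002905 mol; n(NaOH) added = 0.05773 x 0.07139 = 0.004121 mol.
Base is in excess by 0.004121 - 0.002905 = 0.001216 mol in a total volume of 0.1023 L.
[OH^-] = 0.001216/0.1023 = 0.01188 M, so pOH = 1.93 and pH = 14.00 - 1.93 = 12.07.

12.07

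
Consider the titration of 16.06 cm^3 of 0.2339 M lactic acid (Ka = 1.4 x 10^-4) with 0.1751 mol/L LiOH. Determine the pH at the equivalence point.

8.43

n(HC3H5O3) = 0.2339 x 0.01606 = 0.003756 mol; V(LiOH) at equivalence = 0.003756/0.1751 = 0.02145 L.
At equivalence all the acid is converted to C3H5O3-; total volume = 0.01606 + 0.02145 = 0.03751 L, so [C3H5O3-] = 0.003756/0.03751 = 0.1001 M.
Kb = Kw/Ka = 1.0e-14 / 1.4 x 10^-4 = 7.14e-11.
[OH^-] = sqrt(Kb x [C3H5O3-]) = sqrt(7.14e-11 x 0.1001) = 2.67e-6 M.
pOH = 5.57, so pH = 14.00 - 5.57 = 8.43.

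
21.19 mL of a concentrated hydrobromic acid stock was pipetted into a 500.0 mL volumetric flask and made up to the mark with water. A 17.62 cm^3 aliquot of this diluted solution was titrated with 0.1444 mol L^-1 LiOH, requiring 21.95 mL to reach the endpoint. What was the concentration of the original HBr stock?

n(LiOH) = 0.1444 x 0.02195 = 0.003170 mol.
n(HBr) in the aliquot = 0.003170 mol.
[diluted HBr] = 0.003170 / 0.01762 = 0.1799 M.
Dilution factor = 500.0/21.19 = 23.60, so [stock] = 0.1799 x 23.60 = 4.24 M.

4.24 M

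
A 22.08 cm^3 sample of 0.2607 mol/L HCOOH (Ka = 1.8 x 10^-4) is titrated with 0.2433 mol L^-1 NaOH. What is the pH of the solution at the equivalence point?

n(HCOOH) = 0.2607 x 0.02208 = 0.005756 mol; V(NaOH) at equivalence = 0.005756/0.2433 = 0.02366 L.
At equivalence all the acid is converted to HCOO-; total volume = 0.02208 + 0.02366 = 0.04574 L, so [HCOO-] = 0.005756/0.04574 = 0.1258 M.
Kb = Kw/Ka = 1.0e-14 / 1.8 x 10^-4 = 5.56e-11.
[OH^-] = sqrt(Kb x [HCOO-]) = sqrt(5.56e-11 x 0.1258) = 2.64e-6 M.
pOH = 5.58, so pH = 14.00 - 5.58 = 8.42.

8.42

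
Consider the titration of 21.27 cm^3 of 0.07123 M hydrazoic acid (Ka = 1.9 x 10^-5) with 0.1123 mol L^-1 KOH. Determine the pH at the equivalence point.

n(HN3) = 0.07123 x 0.02127 = 0.001515 mol; V(KOH) at equivalence = 0.001515/0.1123 = 0.01349 L.
At equivalence all the acid is converted to N3-; total volume = 0.02127 + 0.01349 = 0.03476 L, so [N3-] = 0.001515/0.03476 = 0.04358 M.
Kb = Kw/Ka = 1.0e-14 / 1.9 x 10^-5 = 5.26e-10.
[OH^-] = sqrt(Kb x [N3-]) = sqrt(5.26e-10 x 0.04358) = 4.79e-6 M.
pOH = 5.32, so pH = 14.00 - 5.32 = 8.68.

8.68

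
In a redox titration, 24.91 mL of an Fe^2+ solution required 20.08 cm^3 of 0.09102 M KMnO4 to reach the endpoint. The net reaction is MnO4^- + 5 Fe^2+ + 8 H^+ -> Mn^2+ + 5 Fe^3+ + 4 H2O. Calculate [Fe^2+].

0.367 M

n(KMnO4) = 0.09102 x 0.02008 = 0.001828 mol.
From the balanced equation, 1 mol KMnO4 reacts with 5 mol Fe^2+, so n(Fe^2+) = 0.001828 x 5/1 = 0.009138 mol.
[Fe^2+] = 0.009138 / 0.02491 L = 0.367 M.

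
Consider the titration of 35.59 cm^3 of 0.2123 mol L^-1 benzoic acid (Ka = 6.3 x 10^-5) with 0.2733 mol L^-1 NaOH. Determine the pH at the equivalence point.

n(C6H5COOH) = 0.2123 x 0.03559 = 0.007556 mol; V(NaOH) at equivalence = 0.007556/0.2733 = 0.02765 L.
At equivalence all the acid is converted to C6H5COO-; total volume = 0.03559 + 0.02765 = 0.06324 L, so [C6H5COO-] = 0.007556/0.06324 = 0.1195 M.
Kb = Kw/Ka = 1.0e-14 / 6.3 x 10^-5 = 1.59e-10.
[OH^-] = sqrt(Kb x [C6H5COO-]) = sqrt(1.59e-10 x 0.1195) = 4.35e-6 M.
pOH = 5.36, so pH = 14.00 - 5.36 = 8.64.

8.64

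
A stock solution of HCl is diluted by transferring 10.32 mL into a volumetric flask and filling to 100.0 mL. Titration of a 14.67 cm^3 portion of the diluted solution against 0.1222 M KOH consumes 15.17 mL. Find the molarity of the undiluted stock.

1.22 M

n(KOH) = 0.1222 x 0.01517 = 0.001854 mol.
n(HCl) in the aliquot = 0.001854 mol.
[diluted HCl] = 0.001854 / 0.01467 = 0.1264 M.
Dilution factor = 100.0/10.32 = 9.690, so [stock] = 0.1264 x 9.690 = 1.22 M.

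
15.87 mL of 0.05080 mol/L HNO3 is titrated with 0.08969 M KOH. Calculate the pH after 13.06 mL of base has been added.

12.10

n(acid) = 0.05080 x 0.01587 = 0.0008062 mol; n(KOH) added = 0.08969 x 0.01306 = 0.001171 mol.
Base is in excess by 0.001171 - 0.0008062 = 0.0003652 mol in a total volume of 0.02893 L.
[OH^-] = 0.0003652/0.02893 = 0.01262 M, so pOH = 1.90 and pH = 14.00 - 1.90 = 12.10.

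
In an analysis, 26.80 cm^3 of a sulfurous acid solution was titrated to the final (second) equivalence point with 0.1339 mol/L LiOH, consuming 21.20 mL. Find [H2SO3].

n(LiOH) = 0.1339 x 0.02120 = 0.002839 mol.
At the final (second) equivalence point, 2 mol OH^- react per mol H2SO3, so n(H2SO3) = 0.002839 / 2 = 0.001419 mol.
[H2SO3] = 0.001419 / 0.02680 L = 0.0530 M.

0.0530 M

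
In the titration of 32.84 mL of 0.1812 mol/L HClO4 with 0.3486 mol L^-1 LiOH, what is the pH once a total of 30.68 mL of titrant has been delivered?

12.87

n(acid) = 0.1812 x 0.03284 = 0.005951 mol; n(LiOH) added = 0.3486 x 0.03068 = 0.01070 mol.
Base is in excess by 0.01070 - 0.005951 = 0.004744 mol in a total volume of 0.06352 L.
[OH^-] = 0.004744/0.06352 = 0.07469 M, so pOH = 1.13 and pH = 14.00 - 1.13 = 12.87.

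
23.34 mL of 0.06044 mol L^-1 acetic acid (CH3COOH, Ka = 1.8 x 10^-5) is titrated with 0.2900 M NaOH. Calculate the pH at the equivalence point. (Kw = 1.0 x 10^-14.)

n(CH3COOH) = 0.06044 x 0.02334 = 0.001411 mol; V(NaOH) at equivalence = 0.001411/0.2900 = 0.004864 L.
At equivalence all the acid is converted to CH3COO-; total volume = 0.02334 + 0.004864 = 0.02820 L, so [CH3COO-] = 0.001411/0.02820 = 0.05002 M.
Kb = Kw/Ka = 1.0e-14 / 1.8 x 10^-5 = 5.56e-10.
[OH^-] = sqrt(Kb x [CH3COO-]) = sqrt(5.56e-10 x 0.05002) = 5.27e-6 M.
pOH = 5.28, so pH = 14.00 - 5.28 = 8.72.

8.72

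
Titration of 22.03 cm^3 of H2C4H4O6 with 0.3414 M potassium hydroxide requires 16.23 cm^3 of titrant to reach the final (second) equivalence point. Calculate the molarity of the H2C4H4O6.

n(KOH) = 0.3414 x 0.01623 = 0.005541 mol.
At the final (second) equivalence point, 2 mol OH^- react per mol H2C4H4O6, so n(H2C4H4O6) = 0.005541 / 2 = 0.002770 mol.
[H2C4H4O6] = 0.002770 / 0.02203 L = 0.126 M.

0.126 M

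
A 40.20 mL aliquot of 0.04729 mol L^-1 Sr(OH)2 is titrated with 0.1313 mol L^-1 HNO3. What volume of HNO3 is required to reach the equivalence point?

29.0 mL

n(Sr(OH)2) = 0.04729 mol/L x 0.04020 L = 0.001901 mol.
The neutralisation is 1 Sr(OH)2 : 2 HNO3, so n(HNO3) = 0.001901 x 2/1 = 0.003802 mol.
V(HNO3) = 0.003802 / 0.1313 = 0.02896 L = 29.0 mL.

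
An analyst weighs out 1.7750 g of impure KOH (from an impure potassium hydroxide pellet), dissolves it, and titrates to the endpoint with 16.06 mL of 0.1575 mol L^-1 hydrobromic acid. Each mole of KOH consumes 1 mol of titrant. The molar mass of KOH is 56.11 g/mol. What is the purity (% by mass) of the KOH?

8.00%

n(HBr) = 0.1575 x 0.01606 = 0.002529 mol.
n(KOH) = 0.002529 / 1 = 0.002529 mol.
mass of KOH = 0.002529 x 56.11 = 0.1419 g.
% purity = 0.1419 / 1.7750 x 100 = 8.00%.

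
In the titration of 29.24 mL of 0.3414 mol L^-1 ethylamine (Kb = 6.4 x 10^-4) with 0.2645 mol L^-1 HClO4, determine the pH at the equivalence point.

5.82

n(C2H5NH2) = 0.3414 x 0.02924 = 0.009983 mol; V(HClO4) at equivalence = 0.009983/0.2645 = 0.03774 L.
At equivalence the base is fully converted to C2H5NH3+; total volume = 0.06698 L, so [C2H5NH3+] = 0.009983/0.06698 = 0.1490 M.
Ka(C2H5NH3+) = Kw/Kb = 1.0e-14 / 6.4 x 10^-4 = 1.56e-11.
[H^+] = sqrt(Ka x [C2H5NH3+]) = sqrt(1.56e-11 x 0.1490) = 1.53e-6 M.
pH = -log(1.53e-6) = 5.82.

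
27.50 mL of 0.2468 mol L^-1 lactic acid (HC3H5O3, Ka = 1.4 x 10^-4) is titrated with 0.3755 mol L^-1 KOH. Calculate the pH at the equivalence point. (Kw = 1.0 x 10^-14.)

8.51

n(HC3H5O3) = 0.2468 x 0.02750 = 0.006787 mol; V(KOH) at equivalence = 0.006787/0.3755 = 0.01807 L.
At equivalence all the acid is converted to C3H5O3-; total volume = 0.02750 + 0.01807 = 0.04557 L, so [C3H5O3-] = 0.006787/0.04557 = 0.1489 M.
Kb = Kw/Ka = 1.0e-14 / 1.4 x 10^-4 = 7.14e-11.
[OH^-] = sqrt(Kb x [C3H5O3-]) = sqrt(7.14e-11 x 0.1489) = 3.26e-6 M.
pOH = 5.49, so pH = 14.00 - 5.49 = 8.51.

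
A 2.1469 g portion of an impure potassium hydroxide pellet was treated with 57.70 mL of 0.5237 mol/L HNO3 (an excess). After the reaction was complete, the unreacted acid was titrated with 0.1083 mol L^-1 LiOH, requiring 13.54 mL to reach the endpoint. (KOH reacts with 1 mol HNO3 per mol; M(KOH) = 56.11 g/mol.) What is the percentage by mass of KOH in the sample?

Total n(HNO3) added = 0.5237 x 0.05770 = 0.03022 mol.
n(LiOH) used = 0.1083 x 0.01354 = 0.001466 mol, which equals the excess n(HNO3).
So n(HNO3) consumed by the sample = 0.03022 - 0.001466 = 0.02875 mol.
n(KOH) = 0.02875 / 1 = 0.02875 mol.
mass KOH = 0.02875 x 56.11 = 1.613 g, so %KOH = 1.613/2.1469 x 100 = 75.1%.

75.1%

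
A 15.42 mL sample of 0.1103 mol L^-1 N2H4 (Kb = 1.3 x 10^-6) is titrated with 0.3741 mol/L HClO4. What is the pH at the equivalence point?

4.59

n(N2H4) = 0.1103 x 0.01542 = 0.001701 mol; V(HClO4) at equivalence = 0.001701/0.3741 = 0.004546 L.
At equivalence the base is fully converted to N2H5+; total volume = 0.01997 L, so [N2H5+] = 0.001701/0.01997 = 0.08518 M.
Ka(N2H5+) = Kw/Kb = 1.0e-14 / 1.3 x 10^-6 = 7.69e-9.
[H^+] = sqrt(Ka x [N2H5+]) = sqrt(7.69e-9 x 0.08518) = 2.56e-5 M.
pH = -log(2.56e-5) = 4.59.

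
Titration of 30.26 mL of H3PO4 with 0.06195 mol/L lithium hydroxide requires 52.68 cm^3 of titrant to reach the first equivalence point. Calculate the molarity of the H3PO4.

n(LiOH) = 0.06195 x 0.05268 = 0.003264 mol.
At the first equivalence point, 1 mol OH^- react per mol H3PO4, so n(H3PO4) = 0.003264 / 1 = 0.003264 mol.
[H3PO4] = 0.003264 / 0.03026 L = 0.108 M.

0.108 M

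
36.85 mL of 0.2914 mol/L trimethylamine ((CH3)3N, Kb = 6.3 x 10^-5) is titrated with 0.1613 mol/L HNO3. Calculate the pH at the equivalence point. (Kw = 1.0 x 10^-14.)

n((CH3)3N) = 0.2914 x 0.03685 = 0.01074 mol; V(HNO3) at equivalence = 0.01074/0.1613 = 0.06657 L.
At equivalence the base is fully converted to (CH3)3NH+; total volume = 0.1034 L, so [(CH3)3NH+] = 0.01074/0.1034 = 0.1038 M.
Ka((CH3)3NH+) = Kw/Kb = 1.0e-14 / 6.3 x 10^-5 = 1.59e-10.
[H^+] = sqrt(Ka x [(CH3)3NH+]) = sqrt(1.59e-10 x 0.1038) = 4.06e-6 M.
pH = -log(4.06e-6) = 5.39.

5.39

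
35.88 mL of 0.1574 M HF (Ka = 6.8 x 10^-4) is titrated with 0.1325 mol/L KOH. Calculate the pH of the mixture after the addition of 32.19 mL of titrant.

Initial n(HF) = 0.1574 x 0.03588 = 0.005648 mol.
n(KOH) added = 0.1325 x 0.03219 = 0.004265 mol, converting that many moles of HF to F-.
Remaining n(HF) = 0.001382 mol; n(F-) = 0.004265 mol.
By Henderson-Hasselbalch, pH = pKa + log([A^-]/[HA]) = 3.17 + log(0.004265/0.001382) = 3.17 + (+0.49) = 3.66.

3.66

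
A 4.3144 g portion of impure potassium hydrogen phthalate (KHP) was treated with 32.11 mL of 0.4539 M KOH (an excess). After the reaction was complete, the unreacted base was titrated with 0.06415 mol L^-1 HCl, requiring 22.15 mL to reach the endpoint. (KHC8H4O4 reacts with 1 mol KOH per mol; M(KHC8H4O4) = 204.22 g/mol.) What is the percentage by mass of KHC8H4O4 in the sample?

62.3%

Total n(KOH) added = 0.4539 x 0.03211 = 0.01457 mol.
n(HCl) used = 0.06415 x 0.02215 = 0.001421 mol, which equals the excess n(KOH).
So n(KOH) consumed by the sample = 0.01457 - 0.001421 = 0.01315 mol.
n(KHC8H4O4) = 0.01315 / 1 = 0.01315 mol.
mass KHC8H4O4 = 0.01315 x 204.22 = 2.686 g, so %KHC8H4O4 = 2.686/4.3144 x 100 = 62.3%.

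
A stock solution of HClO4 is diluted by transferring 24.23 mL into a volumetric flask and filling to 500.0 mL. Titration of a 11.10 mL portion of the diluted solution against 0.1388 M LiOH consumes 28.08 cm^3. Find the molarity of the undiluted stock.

n(LiOH) = 0.1388 x 0.02808 = 0.003898 mol.
n(HClO4) in the aliquot = 0.003898 mol.
[diluted HClO4] = 0.003898 / 0.01110 = 0.3511 M.
Dilution factor = 500.0/24.23 = 20.64, so [stock] = 0.3511 x 20.64 = 7.25 M.

7.25 M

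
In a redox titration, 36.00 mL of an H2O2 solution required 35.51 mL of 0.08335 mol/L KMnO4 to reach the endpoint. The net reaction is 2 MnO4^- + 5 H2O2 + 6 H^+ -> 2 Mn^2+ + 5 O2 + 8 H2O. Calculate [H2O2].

n(KMnO4) = 0.08335 x 0.03551 = 0.002960 mol.
From the balanced equation, 2 mol KMnO4 reacts with 5 mol H2O2, so n(H2O2) = 0.002960 x 5/2 = 0.007399 mol.
[H2O2] = 0.007399 / 0.03600 L = 0.206 M.

0.206 M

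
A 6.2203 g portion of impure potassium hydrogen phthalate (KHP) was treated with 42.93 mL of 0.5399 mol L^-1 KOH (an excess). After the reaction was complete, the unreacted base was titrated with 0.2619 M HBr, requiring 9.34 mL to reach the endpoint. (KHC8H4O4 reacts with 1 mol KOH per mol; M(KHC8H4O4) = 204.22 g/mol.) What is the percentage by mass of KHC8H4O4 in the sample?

Total n(KOH) added = 0.5399 x 0.04293 = 0.02318 mol.
n(HBr) used = 0.2619 x 0.009340 = 0.002446 mol, which equals the excess n(KOH).
So n(KOH) consumed by the sample = 0.02318 - 0.002446 = 0.02073 mol.
n(KHC8H4O4) = 0.02073 / 1 = 0.02073 mol.
mass KHC8H4O4 = 0.02073 x 204.22 = 4.234 g, so %KHC8H4O4 = 4.234/6.2203 x 100 = 68.1%.

68.1%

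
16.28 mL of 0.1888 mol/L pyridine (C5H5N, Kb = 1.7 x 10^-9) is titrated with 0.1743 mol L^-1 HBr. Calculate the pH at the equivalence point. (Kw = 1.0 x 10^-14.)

3.14

n(C5H5N) = 0.1888 x 0.01628 = 0.003074 mol; V(HBr) at equivalence = 0.003074/0.1743 = 0.01763 L.
At equivalence the base is fully converted to C5H5NH+; total volume = 0.03391 L, so [C5H5NH+] = 0.003074/0.03391 = 0.09063 M.
Ka(C5H5NH+) = Kw/Kb = 1.0e-14 / 1.7 x 10^-9 = 5.88e-6.
[H^+] = sqrt(Ka x [C5H5NH+]) = sqrt(5.88e-6 x 0.09063) = 0.000730 M.
pH = -log(0.000730) = 3.14.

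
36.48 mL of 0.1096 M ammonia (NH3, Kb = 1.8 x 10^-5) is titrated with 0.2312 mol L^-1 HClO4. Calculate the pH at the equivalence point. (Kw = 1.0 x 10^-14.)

5.19

n(NH3) = 0.1096 x 0.03648 = 0.003998 mol; V(HClO4) at equivalence = 0.003998/0.2312 = 0.01729 L.
At equivalence the base is fully converted to NH4+; total volume = 0.05377 L, so [NH4+] = 0.003998/0.05377 = 0.07435 M.
Ka(NH4+) = Kw/Kb = 1.0e-14 / 1.8 x 10^-5 = 5.56e-10.
[H^+] = sqrt(Ka x [NH4+]) = sqrt(5.56e-10 x 0.07435) = 6.43e-6 M.
pH = -log(6.43e-6) = 5.19.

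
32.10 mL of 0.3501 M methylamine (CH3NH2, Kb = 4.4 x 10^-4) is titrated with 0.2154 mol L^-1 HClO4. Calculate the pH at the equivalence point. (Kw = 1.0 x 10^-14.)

n(CH3NH2) = 0.3501 x 0.03210 = 0.01124 mol; V(HClO4) at equivalence = 0.01124/0.2154 = 0.05217 L.
At equivalence the base is fully converted to CH3NH3+; total volume = 0.08427 L, so [CH3NH3+] = 0.01124/0.08427 = 0.1334 M.
Ka(CH3NH3+) = Kw/Kb = 1.0e-14 / 4.4 x 10^-4 = 2.27e-11.
[H^+] = sqrt(Ka x [CH3NH3+]) = sqrt(2.27e-11 x 0.1334) = 1.74e-6 M.
pH = -log(1.74e-6) = 5.76.

5.76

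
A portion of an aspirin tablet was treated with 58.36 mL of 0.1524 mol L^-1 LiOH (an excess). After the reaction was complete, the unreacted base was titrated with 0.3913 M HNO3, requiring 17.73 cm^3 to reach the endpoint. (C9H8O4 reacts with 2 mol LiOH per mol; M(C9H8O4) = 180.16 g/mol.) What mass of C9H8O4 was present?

0.176 g

Total n(LiOH) added = 0.1524 x 0.05836 = 0.008894 mol.
n(HNO3) used = 0.3913 x 0.01773 = 0.006938 mol, which equals the excess n(LiOH).
So n(LiOH) consumed by the sample = 0.008894 - 0.006938 = 0.001956 mol.
n(C9H8O4) = 0.001956 / 2 = 0.0009782 mol.
mass = 0.0009782 mol x 180.16 g/mol = 0.176 g.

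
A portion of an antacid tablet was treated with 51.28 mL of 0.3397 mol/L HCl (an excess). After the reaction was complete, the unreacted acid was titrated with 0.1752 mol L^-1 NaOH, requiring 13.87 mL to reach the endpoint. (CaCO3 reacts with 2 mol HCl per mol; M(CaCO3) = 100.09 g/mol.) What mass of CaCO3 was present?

Total n(HCl) added = 0.3397 x 0.05128 = 0.01742 mol.
n(NaOH) used = 0.1752 x 0.01387 = 0.002430 mol, which equals the excess n(HCl).
So n(HCl) consumed by the sample = 0.01742 - 0.002430 = 0.01499 mol.
n(CaCO3) = 0.01499 / 2 = 0.007495 mol.
mass = 0.007495 mol x 100.09 g/mol = 0.750 g.

0.750 g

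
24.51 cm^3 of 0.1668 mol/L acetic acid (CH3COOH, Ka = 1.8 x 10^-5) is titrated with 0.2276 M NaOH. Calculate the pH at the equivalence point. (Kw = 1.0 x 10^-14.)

n(CH3COOH) = 0.1668 x 0.02451 = 0.004088 mol; V(NaOH) at equivalence = 0.004088/0.2276 = 0.01796 L.
At equivalence all the acid is converted to CH3COO-; total volume = 0.02451 + 0.01796 = 0.04247 L, so [CH3COO-] = 0.004088/0.04247 = 0.09626 M.
Kb = Kw/Ka = 1.0e-14 / 1.8 x 10^-5 = 5.56e-10.
[OH^-] = sqrt(Kb x [CH3COO-]) = sqrt(5.56e-10 x 0.09626) = 7.31e-6 M.
pOH = 5.14, so pH = 14.00 - 5.14 = 8.86.

8.86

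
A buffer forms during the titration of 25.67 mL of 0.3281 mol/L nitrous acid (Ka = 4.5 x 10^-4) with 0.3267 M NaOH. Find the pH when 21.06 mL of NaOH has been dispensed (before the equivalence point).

4.00

Initial n(HNO2) = 0.3281 x 0.02567 = 0.008422 mol.
n(NaOH) added = 0.3267 x 0.02106 = 0.006880 mol, converting that many moles of HNO2 to NO2-.
Remaining n(HNO2) = 0.001542 mol; n(NO2-) = 0.006880 mol.
By Henderson-Hasselbalch, pH = pKa + log([A^-]/[HA]) = 3.35 + log(0.006880/0.001542) = 3.35 + (+0.65) = 4.00.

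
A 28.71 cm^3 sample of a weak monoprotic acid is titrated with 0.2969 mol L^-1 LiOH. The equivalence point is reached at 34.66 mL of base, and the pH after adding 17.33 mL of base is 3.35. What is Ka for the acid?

4.5 x 10^-4

17.33 mL is half of the equivalence volume, so this is the half-equivalence point where [HA] = [A^-].
At half-equivalence pH = pKa, so pKa = 3.35.
Ka = 10^(-3.35) = 4.5 x 10^-4.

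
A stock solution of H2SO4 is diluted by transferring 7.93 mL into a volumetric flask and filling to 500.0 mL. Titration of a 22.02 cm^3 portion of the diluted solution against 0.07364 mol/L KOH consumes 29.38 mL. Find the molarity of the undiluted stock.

3.10 M

n(KOH) = 0.07364 x 0.02938 = 0.002164 mol.
n(H2SO4) in the aliquot = 0.002164 x 1/2 = 0.001082 mol.
[diluted H2SO4] = 0.001082 / 0.02202 = 0.04913 M.
Dilution factor = 500.0/7.930 = 63.05, so [stock] = 0.04913 x 63.05 = 3.10 M.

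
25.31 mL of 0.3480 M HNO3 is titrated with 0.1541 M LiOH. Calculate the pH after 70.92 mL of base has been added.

n(acid) = 0.3480 x 0.02531 = 0.008808 mol; n(LiOH) added = 0.1541 x 0.07092 = 0.01093 mol.
Base is in excess by 0.01093 - 0.008808 = 0.002121 mol in a total volume of 0.09623 L.
[OH^-] = 0.002121/0.09623 = 0.02204 M, so pOH = 1.66 and pH = 14.00 - 1.66 = 12.34.

12.34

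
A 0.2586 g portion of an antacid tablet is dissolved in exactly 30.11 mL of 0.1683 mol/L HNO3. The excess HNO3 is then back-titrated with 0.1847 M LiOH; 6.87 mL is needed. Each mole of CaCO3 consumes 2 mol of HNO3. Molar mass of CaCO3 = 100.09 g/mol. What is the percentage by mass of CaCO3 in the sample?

Total n(HNO3) added = 0.1683 x 0.03011 = 0.005068 mol.
n(LiOH) used = 0.1847 x 0.006870 = 0.001269 mol, which equals the excess n(HNO3).
So n(HNO3) consumed by the sample = 0.005068 - 0.001269 = 0.003799 mol.
n(CaCO3) = 0.003799 / 2 = 0.001899 mol.
mass CaCO3 = 0.001899 x 100.09 = 0.1901 g, so %CaCO3 = 0.1901/0.2586 x 100 = 73.5%.

73.5%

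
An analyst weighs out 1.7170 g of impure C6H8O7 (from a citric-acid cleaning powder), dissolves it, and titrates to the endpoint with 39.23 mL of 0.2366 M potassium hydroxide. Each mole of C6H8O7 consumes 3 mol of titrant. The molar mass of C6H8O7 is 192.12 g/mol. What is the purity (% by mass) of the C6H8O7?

34.6%

n(KOH) = 0.2366 x 0.03923 = 0.009282 mol.
n(C6H8O7) = 0.009282 / 3 = 0.003094 mol.
mass of C6H8O7 = 0.003094 x 192.12 = 0.5944 g.
% purity = 0.5944 / 1.7170 x 100 = 34.6%.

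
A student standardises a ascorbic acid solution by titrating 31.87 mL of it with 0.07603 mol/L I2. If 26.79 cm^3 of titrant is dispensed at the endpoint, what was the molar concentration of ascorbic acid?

0.0639 M

n(I2) = 0.07603 x 0.02679 = 0.002037 mol.
From the balanced equation, 1 mol I2 reacts with 1 mol ascorbic acid, so n(ascorbic acid) = 0.002037 x 1/1 = 0.002037 mol.
[ascorbic acid] = 0.002037 / 0.03187 L = 0.0639 M.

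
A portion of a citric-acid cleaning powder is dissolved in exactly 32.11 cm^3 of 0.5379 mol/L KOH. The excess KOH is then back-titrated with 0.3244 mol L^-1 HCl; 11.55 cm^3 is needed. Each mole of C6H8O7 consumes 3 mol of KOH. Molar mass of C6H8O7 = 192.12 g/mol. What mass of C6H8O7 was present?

0.866 g

Total n(KOH) added = 0.5379 x 0.03211 = 0.01727 mol.
n(HCl) used = 0.3244 x 0.01155 = 0.003747 mol, which equals the excess n(KOH).
So n(KOH) consumed by the sample = 0.01727 - 0.003747 = 0.01353 mol.
n(C6H8O7) = 0.01353 / 3 = 0.004508 mol.
mass = 0.004508 mol x 192.12 g/mol = 0.866 g.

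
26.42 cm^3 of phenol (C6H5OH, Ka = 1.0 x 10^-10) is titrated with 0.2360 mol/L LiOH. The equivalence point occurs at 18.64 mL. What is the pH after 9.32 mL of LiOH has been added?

9.32 mL is exactly half the equivalence volume (18.64/2), i.e. the half-equivalence point.
There, n(HA) = n(A^-), so pH = pKa = -log(1.0 x 10^-10) = 10.00.

10.00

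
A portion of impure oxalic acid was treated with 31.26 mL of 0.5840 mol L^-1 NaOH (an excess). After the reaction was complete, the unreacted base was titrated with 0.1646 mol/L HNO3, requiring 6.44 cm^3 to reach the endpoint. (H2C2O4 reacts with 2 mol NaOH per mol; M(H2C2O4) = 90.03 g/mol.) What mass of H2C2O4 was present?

Total n(NaOH) added = 0.5840 x 0.03126 = 0.01826 mol.
n(HNO3) used = 0.1646 x 0.006440 = 0.001060 mol, which equals the excess n(NaOH).
So n(NaOH) consumed by the sample = 0.01826 - 0.001060 = 0.01720 mol.
n(H2C2O4) = 0.01720 / 2 = 0.008598 mol.
mass = 0.008598 mol x 90.03 g/mol = 0.774 g.

0.774 g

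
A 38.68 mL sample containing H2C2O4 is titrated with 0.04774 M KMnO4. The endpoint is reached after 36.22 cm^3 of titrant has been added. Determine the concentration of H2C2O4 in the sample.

0.112 M

n(KMnO4) = 0.04774 x 0.03622 = 0.001729 mol.
From the balanced equation, 2 mol KMnO4 reacts with 5 mol H2C2O4, so n(H2C2O4) = 0.001729 x 5/2 = 0.004323 mol.
[H2C2O4] = 0.004323 / 0.03868 L = 0.112 M.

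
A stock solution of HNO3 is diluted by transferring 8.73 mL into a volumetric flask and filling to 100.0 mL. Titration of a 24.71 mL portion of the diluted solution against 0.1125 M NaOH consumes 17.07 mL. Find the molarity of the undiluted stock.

n(NaOH) = 0.1125 x 0.01707 = 0.001920 mol.
n(HNO3) in the aliquot = 0.001920 mol.
[diluted HNO3] = 0.001920 / 0.02471 = 0.07772 M.
Dilution factor = 100.0/8.730 = 11.45, so [stock] = 0.07772 x 11.45 = 0.890 M.

0.890 M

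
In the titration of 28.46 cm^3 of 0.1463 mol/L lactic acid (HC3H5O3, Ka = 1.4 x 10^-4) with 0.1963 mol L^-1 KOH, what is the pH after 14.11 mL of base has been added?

4.15

Initial n(HC3H5O3) = 0.1463 x 0.02846 = 0.004164 mol.
n(KOH) added = 0.1963 x 0.01411 = 0.002770 mol, converting that many moles of HC3H5O3 to C3H5O3-.
Remaining n(HC3H5O3) = 0.001394 mol; n(C3H5O3-) = 0.002770 mol.
By Henderson-Hasselbalch, pH = pKa + log([A^-]/[HA]) = 3.85 + log(0.002770/0.001394) = 3.85 + (+0.30) = 4.15.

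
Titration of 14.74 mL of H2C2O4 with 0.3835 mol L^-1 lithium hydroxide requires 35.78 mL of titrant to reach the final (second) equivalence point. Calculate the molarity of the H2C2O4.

n(LiOH) = 0.3835 x 0.03578 = 0.01372 mol.
At the final (second) equivalence point, 2 mol OH^- react per mol H2C2O4, so n(H2C2O4) = 0.01372 / 2 = 0.006861 mol.
[H2C2O4] = 0.006861 / 0.01474 L = 0.465 M.

0.465 M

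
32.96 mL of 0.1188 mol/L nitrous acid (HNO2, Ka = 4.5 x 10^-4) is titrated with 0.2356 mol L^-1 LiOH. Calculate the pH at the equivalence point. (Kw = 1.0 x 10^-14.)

n(HNO2) = 0.1188 x 0.03296 = 0.003916 mol; V(LiOH) at equivalence = 0.003916/0.2356 = 0.01662 L.
At equivalence all the acid is converted to NO2-; total volume = 0.03296 + 0.01662 = 0.04958 L, so [NO2-] = 0.003916/0.04958 = 0.07898 M.
Kb = Kw/Ka = 1.0e-14 / 4.5 x 10^-4 = 2.22e-11.
[OH^-] = sqrt(Kb x [NO2-]) = sqrt(2.22e-11 x 0.07898) = 1.32e-6 M.
pOH = 5.88, so pH = 14.00 - 5.88 = 8.12.

8.12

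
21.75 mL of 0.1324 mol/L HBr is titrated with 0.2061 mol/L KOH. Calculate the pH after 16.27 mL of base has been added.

12.10

n(acid) = 0.1324 x 0.02175 = 0.002880 mol; n(KOH) added = 0.2061 x 0.01627 = 0.003353 mol.
Base is in excess by 0.003353 - 0.002880 = 0.0004735 mol in a total volume of 0.03802 L.
[OH^-] = 0.0004735/0.03802 = 0.01246 M, so pOH = 1.90 and pH = 14.00 - 1.90 = 12.10.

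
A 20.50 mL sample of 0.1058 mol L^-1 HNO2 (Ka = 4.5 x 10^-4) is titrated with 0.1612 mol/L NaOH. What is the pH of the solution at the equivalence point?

8.08

n(HNO2) = 0.1058 x 0.02050 = 0.002169 mol; V(NaOH) at equivalence = 0.002169/0.1612 = 0.01345 L.
At equivalence all the acid is converted to NO2-; total volume = 0.02050 + 0.01345 = 0.03395 L, so [NO2-] = 0.002169/0.03395 = 0.06388 M.
Kb = Kw/Ka = 1.0e-14 / 4.5 x 10^-4 = 2.22e-11.
[OH^-] = sqrt(Kb x [NO2-]) = sqrt(2.22e-11 x 0.06388) = 1.19e-6 M.
pOH = 5.92, so pH = 14.00 - 5.92 = 8.08.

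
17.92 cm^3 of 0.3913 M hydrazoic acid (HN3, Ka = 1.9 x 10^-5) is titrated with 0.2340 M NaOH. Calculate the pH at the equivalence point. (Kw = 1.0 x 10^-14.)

8.94

n(HN3) = 0.3913 x 0.01792 = 0.007012 mol; V(NaOH) at equivalence = 0.007012/0.2340 = 0.02997 L.
At equivalence all the acid is converted to N3-; total volume = 0.01792 + 0.02997 = 0.04789 L, so [N3-] = 0.007012/0.04789 = 0.1464 M.
Kb = Kw/Ka = 1.0e-14 / 1.9 x 10^-5 = 5.26e-10.
[OH^-] = sqrt(Kb x [N3-]) = sqrt(5.26e-10 x 0.1464) = 8.78e-6 M.
pOH = 5.06, so pH = 14.00 - 5.06 = 8.94.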